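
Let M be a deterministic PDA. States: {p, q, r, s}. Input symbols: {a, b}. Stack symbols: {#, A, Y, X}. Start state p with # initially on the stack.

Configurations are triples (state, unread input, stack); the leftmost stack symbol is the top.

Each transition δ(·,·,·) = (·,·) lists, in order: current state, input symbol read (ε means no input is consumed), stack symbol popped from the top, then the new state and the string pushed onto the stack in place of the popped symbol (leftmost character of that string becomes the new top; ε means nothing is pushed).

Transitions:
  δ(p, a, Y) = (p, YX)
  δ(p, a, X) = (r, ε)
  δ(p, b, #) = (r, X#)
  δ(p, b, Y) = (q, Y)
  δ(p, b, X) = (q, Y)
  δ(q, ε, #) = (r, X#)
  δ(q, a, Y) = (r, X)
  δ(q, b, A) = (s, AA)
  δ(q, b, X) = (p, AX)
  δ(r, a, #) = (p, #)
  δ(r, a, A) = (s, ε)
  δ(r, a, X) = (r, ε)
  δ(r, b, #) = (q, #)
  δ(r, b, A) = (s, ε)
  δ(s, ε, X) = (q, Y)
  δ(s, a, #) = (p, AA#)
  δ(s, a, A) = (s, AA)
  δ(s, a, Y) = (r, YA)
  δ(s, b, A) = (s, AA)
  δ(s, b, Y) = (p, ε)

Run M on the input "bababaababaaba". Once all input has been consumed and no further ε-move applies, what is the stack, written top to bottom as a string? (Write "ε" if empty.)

#

(p, bababaababaaba, #)
  read b, top #: go to r, push X# → (r, ababaababaaba, X#)
  read a, top X: go to r, push ε → (r, babaababaaba, #)
  read b, top #: go to q, push # → (q, abaababaaba, #)
  ε-move, top #: go to r, push X# → (r, abaababaaba, X#)
  read a, top X: go to r, push ε → (r, baababaaba, #)
  read b, top #: go to q, push # → (q, aababaaba, #)
  ε-move, top #: go to r, push X# → (r, aababaaba, X#)
  read a, top X: go to r, push ε → (r, ababaaba, #)
  read a, top #: go to p, push # → (p, babaaba, #)
  read b, top #: go to r, push X# → (r, abaaba, X#)
  read a, top X: go to r, push ε → (r, baaba, #)
  read b, top #: go to q, push # → (q, aaba, #)
  ε-move, top #: go to r, push X# → (r, aaba, X#)
  read a, top X: go to r, push ε → (r, aba, #)
  read a, top #: go to p, push # → (p, ba, #)
  read b, top #: go to r, push X# → (r, a, X#)
  read a, top X: go to r, push ε → (r, ε, #)
All input consumed in state r with stack #.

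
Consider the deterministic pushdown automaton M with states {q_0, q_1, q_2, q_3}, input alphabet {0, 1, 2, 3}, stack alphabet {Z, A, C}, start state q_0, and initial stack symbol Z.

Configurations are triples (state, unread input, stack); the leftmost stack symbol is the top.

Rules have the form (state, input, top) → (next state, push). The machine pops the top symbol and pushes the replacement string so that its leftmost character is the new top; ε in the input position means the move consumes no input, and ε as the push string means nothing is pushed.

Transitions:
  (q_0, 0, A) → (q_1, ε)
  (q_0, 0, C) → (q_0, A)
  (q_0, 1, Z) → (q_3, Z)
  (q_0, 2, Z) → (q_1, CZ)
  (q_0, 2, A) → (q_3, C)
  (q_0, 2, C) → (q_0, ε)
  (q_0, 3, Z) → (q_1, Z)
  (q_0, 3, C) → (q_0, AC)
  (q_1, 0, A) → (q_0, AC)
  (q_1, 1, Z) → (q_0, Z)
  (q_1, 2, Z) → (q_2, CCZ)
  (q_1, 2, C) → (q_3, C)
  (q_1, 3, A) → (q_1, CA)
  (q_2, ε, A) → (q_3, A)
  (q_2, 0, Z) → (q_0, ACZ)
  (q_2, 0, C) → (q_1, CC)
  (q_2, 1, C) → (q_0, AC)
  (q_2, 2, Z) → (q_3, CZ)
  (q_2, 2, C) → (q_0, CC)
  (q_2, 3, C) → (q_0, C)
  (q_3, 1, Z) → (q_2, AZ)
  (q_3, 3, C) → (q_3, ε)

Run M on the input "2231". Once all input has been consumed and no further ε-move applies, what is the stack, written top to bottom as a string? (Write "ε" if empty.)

(q_0, 2231, Z) ⊢ (q_1, 231, CZ) ⊢ (q_3, 31, CZ) ⊢ (q_3, 1, Z) ⊢ (q_2, ε, AZ) ⊢ (q_3, ε, AZ)
All input consumed in state q_3 with stack AZ.

AZ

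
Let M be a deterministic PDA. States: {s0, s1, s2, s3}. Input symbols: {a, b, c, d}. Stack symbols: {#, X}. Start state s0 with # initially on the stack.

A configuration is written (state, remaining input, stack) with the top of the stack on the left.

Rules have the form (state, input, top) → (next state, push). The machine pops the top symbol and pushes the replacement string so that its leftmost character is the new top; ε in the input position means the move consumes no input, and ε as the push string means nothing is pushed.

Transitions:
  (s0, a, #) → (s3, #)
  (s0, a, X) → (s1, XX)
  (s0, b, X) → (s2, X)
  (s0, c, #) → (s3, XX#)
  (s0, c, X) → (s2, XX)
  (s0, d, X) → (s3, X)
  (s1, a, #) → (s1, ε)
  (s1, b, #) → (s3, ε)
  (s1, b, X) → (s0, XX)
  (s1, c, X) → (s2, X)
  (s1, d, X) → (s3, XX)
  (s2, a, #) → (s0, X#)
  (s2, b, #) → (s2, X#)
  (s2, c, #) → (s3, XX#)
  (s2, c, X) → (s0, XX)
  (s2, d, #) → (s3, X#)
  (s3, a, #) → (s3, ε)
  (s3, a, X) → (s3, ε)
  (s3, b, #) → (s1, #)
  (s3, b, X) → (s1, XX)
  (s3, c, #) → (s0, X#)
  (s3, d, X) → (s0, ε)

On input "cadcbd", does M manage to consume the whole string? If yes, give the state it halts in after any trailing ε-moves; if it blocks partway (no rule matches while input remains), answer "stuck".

s3

(s0, cadcbd, #)
  read c, top #: go to s3, push XX# → (s3, adcbd, XX#)
  read a, top X: go to s3, push ε → (s3, dcbd, X#)
  read d, top X: go to s0, push ε → (s0, cbd, #)
  read c, top #: go to s3, push XX# → (s3, bd, XX#)
  read b, top X: go to s1, push XX → (s1, d, XXX#)
  read d, top X: go to s3, push XX → (s3, ε, XXXX#)
All input consumed; M is in state s3.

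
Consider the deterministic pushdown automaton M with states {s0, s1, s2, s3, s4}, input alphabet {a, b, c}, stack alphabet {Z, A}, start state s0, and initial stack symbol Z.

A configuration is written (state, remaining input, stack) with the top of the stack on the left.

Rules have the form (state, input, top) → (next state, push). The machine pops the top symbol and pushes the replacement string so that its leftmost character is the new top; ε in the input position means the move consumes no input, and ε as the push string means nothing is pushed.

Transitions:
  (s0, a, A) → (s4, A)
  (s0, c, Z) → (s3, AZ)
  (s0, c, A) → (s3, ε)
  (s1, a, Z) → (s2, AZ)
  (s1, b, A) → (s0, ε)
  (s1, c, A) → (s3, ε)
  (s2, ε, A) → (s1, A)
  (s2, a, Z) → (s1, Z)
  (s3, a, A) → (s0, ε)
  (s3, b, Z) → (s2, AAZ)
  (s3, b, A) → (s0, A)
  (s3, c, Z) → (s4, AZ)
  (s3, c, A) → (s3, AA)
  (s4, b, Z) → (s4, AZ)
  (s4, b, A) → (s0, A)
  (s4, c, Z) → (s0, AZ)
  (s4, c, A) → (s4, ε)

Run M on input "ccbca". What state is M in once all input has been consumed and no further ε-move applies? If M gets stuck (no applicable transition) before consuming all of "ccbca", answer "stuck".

(s0, ccbca, Z)
  read c, top Z: go to s3, push AZ → (s3, cbca, AZ)
  read c, top A: go to s3, push AA → (s3, bca, AAZ)
  read b, top A: go to s0, push A → (s0, ca, AAZ)
  read c, top A: go to s3, push ε → (s3, a, AZ)
  read a, top A: go to s0, push ε → (s0, ε, Z)
All input consumed; M is in state s0.

s0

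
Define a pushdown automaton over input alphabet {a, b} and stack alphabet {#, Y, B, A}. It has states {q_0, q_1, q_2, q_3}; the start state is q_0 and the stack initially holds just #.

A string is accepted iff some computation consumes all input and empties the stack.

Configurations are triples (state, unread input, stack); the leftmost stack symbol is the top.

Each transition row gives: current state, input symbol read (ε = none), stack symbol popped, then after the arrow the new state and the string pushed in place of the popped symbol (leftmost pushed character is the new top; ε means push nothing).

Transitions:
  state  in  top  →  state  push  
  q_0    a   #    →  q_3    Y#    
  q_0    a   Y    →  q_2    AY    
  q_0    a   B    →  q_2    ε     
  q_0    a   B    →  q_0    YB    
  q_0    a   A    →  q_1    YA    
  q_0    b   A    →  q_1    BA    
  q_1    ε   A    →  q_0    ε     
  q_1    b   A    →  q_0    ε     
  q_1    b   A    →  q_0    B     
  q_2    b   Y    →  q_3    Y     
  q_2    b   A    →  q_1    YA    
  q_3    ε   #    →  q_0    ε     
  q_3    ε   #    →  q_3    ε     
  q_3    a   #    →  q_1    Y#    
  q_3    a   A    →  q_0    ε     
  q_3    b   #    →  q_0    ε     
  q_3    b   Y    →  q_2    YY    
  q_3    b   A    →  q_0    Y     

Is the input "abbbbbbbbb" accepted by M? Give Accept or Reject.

No computation consumes all input and empties the stack.

Reject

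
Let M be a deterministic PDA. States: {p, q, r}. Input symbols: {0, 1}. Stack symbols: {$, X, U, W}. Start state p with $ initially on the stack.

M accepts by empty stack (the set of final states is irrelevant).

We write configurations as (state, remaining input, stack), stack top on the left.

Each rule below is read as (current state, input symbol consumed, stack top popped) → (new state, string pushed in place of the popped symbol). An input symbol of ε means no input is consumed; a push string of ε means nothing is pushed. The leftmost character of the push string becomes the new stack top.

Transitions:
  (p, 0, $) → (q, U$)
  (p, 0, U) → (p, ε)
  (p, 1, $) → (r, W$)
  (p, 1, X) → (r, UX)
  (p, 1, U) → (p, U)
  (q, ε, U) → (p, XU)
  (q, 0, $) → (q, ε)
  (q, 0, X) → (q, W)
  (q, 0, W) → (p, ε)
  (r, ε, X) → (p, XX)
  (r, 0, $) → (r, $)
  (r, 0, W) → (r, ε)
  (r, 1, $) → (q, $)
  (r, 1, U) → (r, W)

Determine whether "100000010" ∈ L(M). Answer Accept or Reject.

Accept

(p, 100000010, $)
  read 1, top $: go to r, push W$ → (r, 00000010, W$)
  read 0, top W: go to r, push ε → (r, 0000010, $)
  read 0, top $: go to r, push $ → (r, 000010, $)
  read 0, top $: go to r, push $ → (r, 00010, $)
  read 0, top $: go to r, push $ → (r, 0010, $)
  read 0, top $: go to r, push $ → (r, 010, $)
  read 0, top $: go to r, push $ → (r, 10, $)
  read 1, top $: go to q, push $ → (q, 0, $)
  read 0, top $: go to q, push ε → (q, ε, ε)
All input consumed and the stack is empty.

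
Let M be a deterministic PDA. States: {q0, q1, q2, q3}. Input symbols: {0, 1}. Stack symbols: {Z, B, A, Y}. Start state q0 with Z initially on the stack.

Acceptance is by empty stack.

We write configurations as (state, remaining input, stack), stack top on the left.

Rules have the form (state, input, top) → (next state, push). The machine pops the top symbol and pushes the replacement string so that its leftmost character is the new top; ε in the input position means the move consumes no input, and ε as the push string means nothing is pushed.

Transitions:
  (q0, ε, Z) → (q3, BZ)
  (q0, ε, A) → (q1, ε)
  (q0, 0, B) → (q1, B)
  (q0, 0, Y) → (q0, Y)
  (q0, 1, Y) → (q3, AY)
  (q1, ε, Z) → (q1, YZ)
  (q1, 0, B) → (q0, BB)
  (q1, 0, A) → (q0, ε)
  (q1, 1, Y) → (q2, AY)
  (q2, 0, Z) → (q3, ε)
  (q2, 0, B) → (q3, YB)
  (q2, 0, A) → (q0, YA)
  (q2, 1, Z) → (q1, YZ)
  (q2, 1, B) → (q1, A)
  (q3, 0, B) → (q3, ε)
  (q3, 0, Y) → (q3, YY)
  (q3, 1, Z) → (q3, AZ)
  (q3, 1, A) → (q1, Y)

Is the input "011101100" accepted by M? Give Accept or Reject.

(q0, 011101100, Z)
  ε-move, top Z: go to q3, push BZ → (q3, 011101100, BZ)
  read 0, top B: go to q3, push ε → (q3, 11101100, Z)
  read 1, top Z: go to q3, push AZ → (q3, 1101100, AZ)
  read 1, top A: go to q1, push Y → (q1, 101100, YZ)
  read 1, top Y: go to q2, push AY → (q2, 01100, AYZ)
  read 0, top A: go to q0, push YA → (q0, 1100, YAYZ)
  read 1, top Y: go to q3, push AY → (q3, 100, AYAYZ)
  read 1, top A: go to q1, push Y → (q1, 00, YYAYZ)
No transition applies at (q1, 00, YYAYZ); input not fully consumed.

Reject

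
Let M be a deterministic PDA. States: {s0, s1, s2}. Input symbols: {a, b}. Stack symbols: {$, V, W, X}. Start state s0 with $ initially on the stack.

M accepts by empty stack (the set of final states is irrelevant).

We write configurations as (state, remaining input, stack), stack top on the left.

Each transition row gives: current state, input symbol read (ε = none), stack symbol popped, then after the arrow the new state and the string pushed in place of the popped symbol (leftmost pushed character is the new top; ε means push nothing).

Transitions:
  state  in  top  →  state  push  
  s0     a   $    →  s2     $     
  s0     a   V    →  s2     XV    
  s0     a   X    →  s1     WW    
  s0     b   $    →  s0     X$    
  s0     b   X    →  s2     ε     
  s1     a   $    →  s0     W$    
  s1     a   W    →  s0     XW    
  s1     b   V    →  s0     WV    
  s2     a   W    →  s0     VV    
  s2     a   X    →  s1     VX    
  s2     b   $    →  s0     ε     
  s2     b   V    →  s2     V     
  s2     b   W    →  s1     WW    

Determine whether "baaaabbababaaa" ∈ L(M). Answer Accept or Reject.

Reject

(s0, baaaabbababaaa, $) ⊢ (s0, aaaabbababaaa, X$) ⊢ (s1, aaabbababaaa, WW$) ⊢ (s0, aabbababaaa, XWW$) ⊢ (s1, abbababaaa, WWWW$) ⊢ (s0, bbababaaa, XWWWW$) ⊢ (s2, bababaaa, WWWW$) ⊢ (s1, ababaaa, WWWWW$) ⊢ (s0, babaaa, XWWWWW$) ⊢ (s2, abaaa, WWWWW$) ⊢ (s0, baaa, VVWWWW$)
No transition applies at (s0, baaa, VVWWWW$); input not fully consumed.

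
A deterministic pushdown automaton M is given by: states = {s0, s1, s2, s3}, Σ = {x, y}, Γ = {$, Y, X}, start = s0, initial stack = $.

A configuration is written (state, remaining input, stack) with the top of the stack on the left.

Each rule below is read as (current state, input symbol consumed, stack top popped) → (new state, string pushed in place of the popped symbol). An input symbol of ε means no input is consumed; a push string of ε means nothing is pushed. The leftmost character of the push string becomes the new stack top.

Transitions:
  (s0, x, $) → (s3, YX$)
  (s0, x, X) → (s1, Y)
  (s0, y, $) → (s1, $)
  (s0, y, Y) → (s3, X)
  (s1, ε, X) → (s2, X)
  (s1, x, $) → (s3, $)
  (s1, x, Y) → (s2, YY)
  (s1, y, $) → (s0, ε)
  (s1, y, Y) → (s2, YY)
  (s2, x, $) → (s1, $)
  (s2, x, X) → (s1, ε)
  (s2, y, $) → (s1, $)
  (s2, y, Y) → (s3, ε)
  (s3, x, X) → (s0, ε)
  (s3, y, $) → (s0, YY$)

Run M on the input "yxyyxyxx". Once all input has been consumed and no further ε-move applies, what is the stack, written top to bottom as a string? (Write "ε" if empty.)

(s0, yxyyxyxx, $)
  read y, top $: go to s1, push $ → (s1, xyyxyxx, $)
  read x, top $: go to s3, push $ → (s3, yyxyxx, $)
  read y, top $: go to s0, push YY$ → (s0, yxyxx, YY$)
  read y, top Y: go to s3, push X → (s3, xyxx, XY$)
  read x, top X: go to s0, push ε → (s0, yxx, Y$)
  read y, top Y: go to s3, push X → (s3, xx, X$)
  read x, top X: go to s0, push ε → (s0, x, $)
  read x, top $: go to s3, push YX$ → (s3, ε, YX$)
All input consumed in state s3 with stack YX$.

YX$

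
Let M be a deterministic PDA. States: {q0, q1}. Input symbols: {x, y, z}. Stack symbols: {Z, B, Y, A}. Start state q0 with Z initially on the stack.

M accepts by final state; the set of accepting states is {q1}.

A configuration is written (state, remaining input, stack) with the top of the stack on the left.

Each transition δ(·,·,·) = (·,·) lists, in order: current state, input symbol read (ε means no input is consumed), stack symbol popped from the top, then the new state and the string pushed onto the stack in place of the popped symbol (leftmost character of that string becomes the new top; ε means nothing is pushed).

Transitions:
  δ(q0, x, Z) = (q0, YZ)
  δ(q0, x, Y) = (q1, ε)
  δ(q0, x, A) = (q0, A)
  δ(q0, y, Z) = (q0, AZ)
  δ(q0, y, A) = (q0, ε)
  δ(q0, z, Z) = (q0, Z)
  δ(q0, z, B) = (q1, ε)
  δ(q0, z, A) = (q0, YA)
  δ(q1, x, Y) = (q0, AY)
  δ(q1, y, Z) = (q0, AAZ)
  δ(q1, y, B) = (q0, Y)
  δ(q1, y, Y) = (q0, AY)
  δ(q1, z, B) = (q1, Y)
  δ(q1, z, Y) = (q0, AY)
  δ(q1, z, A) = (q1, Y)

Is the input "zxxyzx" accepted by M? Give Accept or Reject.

(q0, zxxyzx, Z)
  read z, top Z: go to q0, push Z → (q0, xxyzx, Z)
  read x, top Z: go to q0, push YZ → (q0, xyzx, YZ)
  read x, top Y: go to q1, push ε → (q1, yzx, Z)
  read y, top Z: go to q0, push AAZ → (q0, zx, AAZ)
  read z, top A: go to q0, push YA → (q0, x, YAAZ)
  read x, top Y: go to q1, push ε → (q1, ε, AAZ)
All input consumed; state q1 ∈ F.

Accept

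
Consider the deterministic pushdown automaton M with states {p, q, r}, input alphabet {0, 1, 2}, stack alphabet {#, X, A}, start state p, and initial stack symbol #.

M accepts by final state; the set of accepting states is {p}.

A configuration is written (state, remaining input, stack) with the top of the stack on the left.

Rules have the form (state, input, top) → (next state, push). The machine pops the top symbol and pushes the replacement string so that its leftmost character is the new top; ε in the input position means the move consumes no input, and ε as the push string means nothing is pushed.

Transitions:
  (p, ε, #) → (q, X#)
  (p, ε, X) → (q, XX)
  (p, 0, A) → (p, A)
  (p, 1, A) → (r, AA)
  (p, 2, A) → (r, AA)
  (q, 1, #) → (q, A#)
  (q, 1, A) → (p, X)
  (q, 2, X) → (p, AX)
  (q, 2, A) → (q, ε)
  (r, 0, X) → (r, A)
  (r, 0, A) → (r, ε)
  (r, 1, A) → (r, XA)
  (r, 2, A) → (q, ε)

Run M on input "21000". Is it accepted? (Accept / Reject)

(p, 21000, #) ⊢ (q, 21000, X#) ⊢ (p, 1000, AX#) ⊢ (r, 000, AAX#) ⊢ (r, 00, AX#) ⊢ (r, 0, X#) ⊢ (r, ε, A#)
All input consumed; state r ∉ F and no further ε-move applies.

Reject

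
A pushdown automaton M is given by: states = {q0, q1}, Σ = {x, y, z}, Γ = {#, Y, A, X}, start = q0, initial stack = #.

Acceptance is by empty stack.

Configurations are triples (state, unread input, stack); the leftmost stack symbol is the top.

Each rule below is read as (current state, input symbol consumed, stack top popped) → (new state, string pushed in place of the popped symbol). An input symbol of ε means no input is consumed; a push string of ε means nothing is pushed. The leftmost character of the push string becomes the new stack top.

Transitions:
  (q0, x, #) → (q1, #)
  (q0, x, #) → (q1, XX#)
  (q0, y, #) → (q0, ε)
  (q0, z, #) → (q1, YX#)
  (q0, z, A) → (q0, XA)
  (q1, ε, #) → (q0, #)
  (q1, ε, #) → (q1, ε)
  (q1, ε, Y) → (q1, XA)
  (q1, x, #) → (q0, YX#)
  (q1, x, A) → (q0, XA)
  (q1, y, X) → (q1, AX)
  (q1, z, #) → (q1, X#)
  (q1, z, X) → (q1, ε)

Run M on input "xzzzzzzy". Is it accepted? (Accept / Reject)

Accept

One accepting computation: (q0, xzzzzzzy, #) ⊢ (q1, zzzzzzy, #) ⊢ (q1, zzzzzy, X#) ⊢ (q1, zzzzy, #) ⊢ (q1, zzzy, X#) ⊢ (q1, zzy, #) ⊢ (q1, zy, X#) ⊢ (q1, y, #) ⊢ (q0, y, #) ⊢ (q0, ε, ε)
All input consumed and the stack is empty.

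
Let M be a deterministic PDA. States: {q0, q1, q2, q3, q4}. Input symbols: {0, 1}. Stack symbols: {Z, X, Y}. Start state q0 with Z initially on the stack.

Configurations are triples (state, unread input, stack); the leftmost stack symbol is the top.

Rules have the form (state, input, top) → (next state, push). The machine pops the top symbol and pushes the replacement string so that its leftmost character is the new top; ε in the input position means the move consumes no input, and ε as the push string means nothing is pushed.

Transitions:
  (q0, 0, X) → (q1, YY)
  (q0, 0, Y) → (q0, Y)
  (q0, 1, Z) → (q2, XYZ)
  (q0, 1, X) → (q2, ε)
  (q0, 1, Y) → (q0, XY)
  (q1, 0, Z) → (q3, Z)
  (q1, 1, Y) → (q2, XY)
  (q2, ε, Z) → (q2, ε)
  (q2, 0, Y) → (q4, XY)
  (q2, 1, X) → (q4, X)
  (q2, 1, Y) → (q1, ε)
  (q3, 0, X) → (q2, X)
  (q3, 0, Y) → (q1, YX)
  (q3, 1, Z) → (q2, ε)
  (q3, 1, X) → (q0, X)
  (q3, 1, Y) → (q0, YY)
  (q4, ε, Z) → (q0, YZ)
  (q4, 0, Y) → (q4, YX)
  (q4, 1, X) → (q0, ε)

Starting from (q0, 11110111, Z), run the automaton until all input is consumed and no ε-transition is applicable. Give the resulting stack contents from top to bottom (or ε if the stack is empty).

YYYZ

(q0, 11110111, Z) ⊢ (q2, 1110111, XYZ) ⊢ (q4, 110111, XYZ) ⊢ (q0, 10111, YZ) ⊢ (q0, 0111, XYZ) ⊢ (q1, 111, YYYZ) ⊢ (q2, 11, XYYYZ) ⊢ (q4, 1, XYYYZ) ⊢ (q0, ε, YYYZ)
All input consumed in state q0 with stack YYYZ.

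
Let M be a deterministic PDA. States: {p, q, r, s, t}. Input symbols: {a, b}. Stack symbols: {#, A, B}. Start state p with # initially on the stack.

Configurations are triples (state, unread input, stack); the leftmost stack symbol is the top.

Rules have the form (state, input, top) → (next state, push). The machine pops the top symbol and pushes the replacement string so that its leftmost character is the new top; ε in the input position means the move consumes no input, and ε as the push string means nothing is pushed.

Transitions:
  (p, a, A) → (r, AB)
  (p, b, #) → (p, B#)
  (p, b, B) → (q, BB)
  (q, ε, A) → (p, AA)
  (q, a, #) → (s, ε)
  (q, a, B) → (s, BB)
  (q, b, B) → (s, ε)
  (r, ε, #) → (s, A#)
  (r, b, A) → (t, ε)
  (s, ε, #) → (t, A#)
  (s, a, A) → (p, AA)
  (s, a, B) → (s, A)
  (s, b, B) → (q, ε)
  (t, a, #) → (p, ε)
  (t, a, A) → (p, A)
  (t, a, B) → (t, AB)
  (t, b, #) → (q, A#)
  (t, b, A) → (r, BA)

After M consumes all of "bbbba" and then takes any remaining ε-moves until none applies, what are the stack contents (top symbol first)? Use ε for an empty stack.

ε

(p, bbbba, #) ⊢ (p, bbba, B#) ⊢ (q, bba, BB#) ⊢ (s, ba, B#) ⊢ (q, a, #) ⊢ (s, ε, ε)
All input consumed in state s with stack ε.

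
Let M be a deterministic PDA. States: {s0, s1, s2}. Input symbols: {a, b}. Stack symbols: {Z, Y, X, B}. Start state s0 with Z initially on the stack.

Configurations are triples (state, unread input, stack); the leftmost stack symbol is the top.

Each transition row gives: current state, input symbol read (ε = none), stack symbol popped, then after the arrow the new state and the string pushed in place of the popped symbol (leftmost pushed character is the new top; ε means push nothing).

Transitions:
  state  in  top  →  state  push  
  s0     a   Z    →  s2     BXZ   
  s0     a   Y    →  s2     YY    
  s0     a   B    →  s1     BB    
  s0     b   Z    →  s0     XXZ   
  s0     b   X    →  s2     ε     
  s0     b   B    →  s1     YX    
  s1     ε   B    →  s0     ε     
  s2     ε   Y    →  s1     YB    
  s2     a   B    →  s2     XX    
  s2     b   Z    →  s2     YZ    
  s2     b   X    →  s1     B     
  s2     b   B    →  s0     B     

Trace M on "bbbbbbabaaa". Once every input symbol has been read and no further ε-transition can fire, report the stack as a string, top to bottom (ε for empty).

BXZ

(s0, bbbbbbabaaa, Z) ⊢ (s0, bbbbbabaaa, XXZ) ⊢ (s2, bbbbabaaa, XZ) ⊢ (s1, bbbabaaa, BZ) ⊢ (s0, bbbabaaa, Z) ⊢ (s0, bbabaaa, XXZ) ⊢ (s2, babaaa, XZ) ⊢ (s1, abaaa, BZ) ⊢ (s0, abaaa, Z) ⊢ (s2, baaa, BXZ) ⊢ (s0, aaa, BXZ) ⊢ (s1, aa, BBXZ) ⊢ (s0, aa, BXZ) ⊢ (s1, a, BBXZ) ⊢ (s0, a, BXZ) ⊢ (s1, ε, BBXZ) ⊢ (s0, ε, BXZ)
All input consumed in state s0 with stack BXZ.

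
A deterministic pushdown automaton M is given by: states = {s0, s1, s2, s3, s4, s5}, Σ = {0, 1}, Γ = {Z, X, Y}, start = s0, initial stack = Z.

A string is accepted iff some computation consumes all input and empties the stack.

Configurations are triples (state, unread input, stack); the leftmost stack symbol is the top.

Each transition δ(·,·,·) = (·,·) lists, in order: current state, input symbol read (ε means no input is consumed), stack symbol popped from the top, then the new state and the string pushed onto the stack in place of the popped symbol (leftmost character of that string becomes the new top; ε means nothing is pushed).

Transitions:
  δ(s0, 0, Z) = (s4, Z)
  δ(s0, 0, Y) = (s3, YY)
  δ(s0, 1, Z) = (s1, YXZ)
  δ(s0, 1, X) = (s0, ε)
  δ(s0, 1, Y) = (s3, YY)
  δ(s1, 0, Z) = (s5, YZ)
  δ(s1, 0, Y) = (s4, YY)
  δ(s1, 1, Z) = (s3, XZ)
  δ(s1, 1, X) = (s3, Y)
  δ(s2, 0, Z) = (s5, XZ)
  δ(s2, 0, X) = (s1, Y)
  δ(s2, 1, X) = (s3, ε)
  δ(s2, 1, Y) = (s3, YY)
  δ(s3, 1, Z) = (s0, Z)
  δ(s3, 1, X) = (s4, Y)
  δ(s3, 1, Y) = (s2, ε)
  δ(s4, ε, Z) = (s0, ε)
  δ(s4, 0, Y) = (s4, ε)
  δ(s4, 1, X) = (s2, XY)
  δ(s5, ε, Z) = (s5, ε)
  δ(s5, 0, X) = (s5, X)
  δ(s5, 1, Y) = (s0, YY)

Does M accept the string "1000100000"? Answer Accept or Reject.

(s0, 1000100000, Z)
  read 1, top Z: go to s1, push YXZ → (s1, 000100000, YXZ)
  read 0, top Y: go to s4, push YY → (s4, 00100000, YYXZ)
  read 0, top Y: go to s4, push ε → (s4, 0100000, YXZ)
  read 0, top Y: go to s4, push ε → (s4, 100000, XZ)
  read 1, top X: go to s2, push XY → (s2, 00000, XYZ)
  read 0, top X: go to s1, push Y → (s1, 0000, YYZ)
  read 0, top Y: go to s4, push YY → (s4, 000, YYYZ)
  read 0, top Y: go to s4, push ε → (s4, 00, YYZ)
  read 0, top Y: go to s4, push ε → (s4, 0, YZ)
  read 0, top Y: go to s4, push ε → (s4, ε, Z)
  ε-move, top Z: go to s0, push ε → (s0, ε, ε)
All input consumed and the stack is empty.

Accept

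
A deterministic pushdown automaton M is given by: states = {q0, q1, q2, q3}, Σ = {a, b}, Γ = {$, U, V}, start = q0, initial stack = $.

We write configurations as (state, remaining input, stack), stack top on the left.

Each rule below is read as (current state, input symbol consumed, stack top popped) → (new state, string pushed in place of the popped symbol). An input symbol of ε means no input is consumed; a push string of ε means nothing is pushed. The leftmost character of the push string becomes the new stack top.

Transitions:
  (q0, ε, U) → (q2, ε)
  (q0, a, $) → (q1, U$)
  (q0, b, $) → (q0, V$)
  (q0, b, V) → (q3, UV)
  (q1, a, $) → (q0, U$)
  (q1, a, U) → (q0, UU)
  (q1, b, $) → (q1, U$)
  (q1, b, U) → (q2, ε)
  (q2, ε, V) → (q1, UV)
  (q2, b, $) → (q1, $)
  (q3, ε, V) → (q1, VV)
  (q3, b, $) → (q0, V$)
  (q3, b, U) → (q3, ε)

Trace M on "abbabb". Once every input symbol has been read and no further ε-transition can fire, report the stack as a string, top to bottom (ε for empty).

(q0, abbabb, $) ⊢ (q1, bbabb, U$) ⊢ (q2, babb, $) ⊢ (q1, abb, $) ⊢ (q0, bb, U$) ⊢ (q2, bb, $) ⊢ (q1, b, $) ⊢ (q1, ε, U$)
All input consumed in state q1 with stack U$.

U$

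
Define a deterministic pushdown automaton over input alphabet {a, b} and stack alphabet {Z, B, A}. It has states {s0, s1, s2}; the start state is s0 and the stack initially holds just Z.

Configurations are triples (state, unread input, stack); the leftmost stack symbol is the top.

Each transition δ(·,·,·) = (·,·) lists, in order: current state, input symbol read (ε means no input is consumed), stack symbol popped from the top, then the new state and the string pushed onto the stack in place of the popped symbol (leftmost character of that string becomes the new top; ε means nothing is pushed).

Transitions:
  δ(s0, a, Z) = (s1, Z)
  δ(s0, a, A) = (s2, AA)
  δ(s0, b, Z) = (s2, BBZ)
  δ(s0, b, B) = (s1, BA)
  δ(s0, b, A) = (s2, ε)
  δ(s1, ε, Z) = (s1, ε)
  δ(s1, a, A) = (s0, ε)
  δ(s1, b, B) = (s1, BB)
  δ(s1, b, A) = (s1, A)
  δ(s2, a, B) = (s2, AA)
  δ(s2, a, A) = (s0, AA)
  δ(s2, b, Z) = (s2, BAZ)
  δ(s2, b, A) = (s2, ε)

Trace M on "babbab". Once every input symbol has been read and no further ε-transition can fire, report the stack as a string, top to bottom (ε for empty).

(s0, babbab, Z)
  read b, top Z: go to s2, push BBZ → (s2, abbab, BBZ)
  read a, top B: go to s2, push AA → (s2, bbab, AABZ)
  read b, top A: go to s2, push ε → (s2, bab, ABZ)
  read b, top A: go to s2, push ε → (s2, ab, BZ)
  read a, top B: go to s2, push AA → (s2, b, AAZ)
  read b, top A: go to s2, push ε → (s2, ε, AZ)
All input consumed in state s2 with stack AZ.

AZ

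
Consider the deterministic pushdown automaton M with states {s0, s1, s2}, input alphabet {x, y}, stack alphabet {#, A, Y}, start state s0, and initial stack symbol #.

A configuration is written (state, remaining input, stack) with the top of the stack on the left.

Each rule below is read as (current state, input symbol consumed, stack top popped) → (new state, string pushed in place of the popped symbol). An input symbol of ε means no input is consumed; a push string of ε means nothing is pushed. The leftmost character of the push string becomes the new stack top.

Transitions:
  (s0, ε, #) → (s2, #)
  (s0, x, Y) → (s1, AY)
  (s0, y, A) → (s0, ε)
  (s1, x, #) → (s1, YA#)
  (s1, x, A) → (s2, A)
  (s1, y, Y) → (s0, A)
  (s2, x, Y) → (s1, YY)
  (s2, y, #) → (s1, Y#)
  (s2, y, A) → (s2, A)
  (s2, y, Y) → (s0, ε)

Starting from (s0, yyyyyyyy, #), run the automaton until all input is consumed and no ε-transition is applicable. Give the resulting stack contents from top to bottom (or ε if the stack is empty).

(s0, yyyyyyyy, #) ⊢ (s2, yyyyyyyy, #) ⊢ (s1, yyyyyyy, Y#) ⊢ (s0, yyyyyy, A#) ⊢ (s0, yyyyy, #) ⊢ (s2, yyyyy, #) ⊢ (s1, yyyy, Y#) ⊢ (s0, yyy, A#) ⊢ (s0, yy, #) ⊢ (s2, yy, #) ⊢ (s1, y, Y#) ⊢ (s0, ε, A#)
All input consumed in state s0 with stack A#.

A#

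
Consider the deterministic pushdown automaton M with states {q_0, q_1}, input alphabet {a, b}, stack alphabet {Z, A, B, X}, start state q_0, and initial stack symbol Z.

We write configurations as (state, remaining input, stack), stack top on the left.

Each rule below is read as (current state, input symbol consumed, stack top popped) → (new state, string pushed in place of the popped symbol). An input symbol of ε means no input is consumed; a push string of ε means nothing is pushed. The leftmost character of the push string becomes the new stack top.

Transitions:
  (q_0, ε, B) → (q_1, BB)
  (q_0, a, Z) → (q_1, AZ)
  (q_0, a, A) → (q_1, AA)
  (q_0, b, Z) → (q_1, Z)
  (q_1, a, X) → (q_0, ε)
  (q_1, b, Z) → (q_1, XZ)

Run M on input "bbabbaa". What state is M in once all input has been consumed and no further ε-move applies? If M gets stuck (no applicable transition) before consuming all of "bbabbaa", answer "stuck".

q_1

(q_0, bbabbaa, Z) ⊢ (q_1, babbaa, Z) ⊢ (q_1, abbaa, XZ) ⊢ (q_0, bbaa, Z) ⊢ (q_1, baa, Z) ⊢ (q_1, aa, XZ) ⊢ (q_0, a, Z) ⊢ (q_1, ε, AZ)
All input consumed; M is in state q_1.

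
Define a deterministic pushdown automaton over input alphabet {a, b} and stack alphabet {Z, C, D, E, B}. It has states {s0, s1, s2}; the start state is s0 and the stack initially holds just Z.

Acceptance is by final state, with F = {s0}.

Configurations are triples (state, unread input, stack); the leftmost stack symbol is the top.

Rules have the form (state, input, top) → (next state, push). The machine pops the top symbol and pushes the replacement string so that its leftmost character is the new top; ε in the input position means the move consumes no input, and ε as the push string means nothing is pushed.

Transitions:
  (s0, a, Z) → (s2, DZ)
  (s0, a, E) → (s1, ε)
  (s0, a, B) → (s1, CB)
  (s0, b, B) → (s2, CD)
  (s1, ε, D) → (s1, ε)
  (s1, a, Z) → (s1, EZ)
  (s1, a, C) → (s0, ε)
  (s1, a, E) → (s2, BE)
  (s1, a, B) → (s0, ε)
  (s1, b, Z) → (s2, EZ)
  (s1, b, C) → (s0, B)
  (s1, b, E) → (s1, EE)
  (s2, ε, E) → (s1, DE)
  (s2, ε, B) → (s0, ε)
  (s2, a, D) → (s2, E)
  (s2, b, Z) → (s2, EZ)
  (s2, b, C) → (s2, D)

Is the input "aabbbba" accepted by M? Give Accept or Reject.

(s0, aabbbba, Z) ⊢ (s2, abbbba, DZ) ⊢ (s2, bbbba, EZ) ⊢ (s1, bbbba, DEZ) ⊢ (s1, bbbba, EZ) ⊢ (s1, bbba, EEZ) ⊢ (s1, bba, EEEZ) ⊢ (s1, ba, EEEEZ) ⊢ (s1, a, EEEEEZ) ⊢ (s2, ε, BEEEEEZ) ⊢ (s0, ε, EEEEEZ)
All input consumed; state s0 ∈ F.

Accept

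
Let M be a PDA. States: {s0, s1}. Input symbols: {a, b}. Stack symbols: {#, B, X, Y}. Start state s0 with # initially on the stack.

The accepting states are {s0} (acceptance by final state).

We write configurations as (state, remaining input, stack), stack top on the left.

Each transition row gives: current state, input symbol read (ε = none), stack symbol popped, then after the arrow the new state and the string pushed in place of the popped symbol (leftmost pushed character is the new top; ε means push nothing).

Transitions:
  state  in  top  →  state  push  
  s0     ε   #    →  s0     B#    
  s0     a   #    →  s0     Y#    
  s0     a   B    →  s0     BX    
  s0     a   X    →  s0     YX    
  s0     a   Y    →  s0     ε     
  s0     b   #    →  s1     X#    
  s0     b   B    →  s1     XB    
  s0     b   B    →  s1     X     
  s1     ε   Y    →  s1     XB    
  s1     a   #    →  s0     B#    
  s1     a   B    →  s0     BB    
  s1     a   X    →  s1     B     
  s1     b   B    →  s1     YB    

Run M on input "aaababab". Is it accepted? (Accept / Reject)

No computation consumes all input and reaches a final state.

Reject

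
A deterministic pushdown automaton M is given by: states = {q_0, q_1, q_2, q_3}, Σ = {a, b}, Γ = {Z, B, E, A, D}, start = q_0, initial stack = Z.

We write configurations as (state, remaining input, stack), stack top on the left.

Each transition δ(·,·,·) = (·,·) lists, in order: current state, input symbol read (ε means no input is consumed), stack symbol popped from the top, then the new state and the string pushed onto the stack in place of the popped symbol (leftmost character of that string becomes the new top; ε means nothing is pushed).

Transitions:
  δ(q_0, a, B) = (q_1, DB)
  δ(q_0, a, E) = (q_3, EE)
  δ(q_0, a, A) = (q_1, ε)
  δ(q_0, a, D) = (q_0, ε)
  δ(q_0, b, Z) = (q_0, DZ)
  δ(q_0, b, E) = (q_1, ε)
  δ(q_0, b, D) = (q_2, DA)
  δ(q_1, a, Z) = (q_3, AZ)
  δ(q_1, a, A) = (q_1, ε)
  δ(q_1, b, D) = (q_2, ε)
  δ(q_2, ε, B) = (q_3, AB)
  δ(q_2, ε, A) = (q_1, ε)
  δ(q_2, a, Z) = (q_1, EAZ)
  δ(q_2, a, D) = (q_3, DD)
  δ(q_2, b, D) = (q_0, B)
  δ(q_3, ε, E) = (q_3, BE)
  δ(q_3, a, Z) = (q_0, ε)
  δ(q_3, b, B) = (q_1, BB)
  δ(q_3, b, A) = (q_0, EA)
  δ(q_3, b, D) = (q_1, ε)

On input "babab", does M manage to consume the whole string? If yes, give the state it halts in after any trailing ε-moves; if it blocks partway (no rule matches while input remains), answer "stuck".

(q_0, babab, Z)
  read b, top Z: go to q_0, push DZ → (q_0, abab, DZ)
  read a, top D: go to q_0, push ε → (q_0, bab, Z)
  read b, top Z: go to q_0, push DZ → (q_0, ab, DZ)
  read a, top D: go to q_0, push ε → (q_0, b, Z)
  read b, top Z: go to q_0, push DZ → (q_0, ε, DZ)
All input consumed; M is in state q_0.

q_0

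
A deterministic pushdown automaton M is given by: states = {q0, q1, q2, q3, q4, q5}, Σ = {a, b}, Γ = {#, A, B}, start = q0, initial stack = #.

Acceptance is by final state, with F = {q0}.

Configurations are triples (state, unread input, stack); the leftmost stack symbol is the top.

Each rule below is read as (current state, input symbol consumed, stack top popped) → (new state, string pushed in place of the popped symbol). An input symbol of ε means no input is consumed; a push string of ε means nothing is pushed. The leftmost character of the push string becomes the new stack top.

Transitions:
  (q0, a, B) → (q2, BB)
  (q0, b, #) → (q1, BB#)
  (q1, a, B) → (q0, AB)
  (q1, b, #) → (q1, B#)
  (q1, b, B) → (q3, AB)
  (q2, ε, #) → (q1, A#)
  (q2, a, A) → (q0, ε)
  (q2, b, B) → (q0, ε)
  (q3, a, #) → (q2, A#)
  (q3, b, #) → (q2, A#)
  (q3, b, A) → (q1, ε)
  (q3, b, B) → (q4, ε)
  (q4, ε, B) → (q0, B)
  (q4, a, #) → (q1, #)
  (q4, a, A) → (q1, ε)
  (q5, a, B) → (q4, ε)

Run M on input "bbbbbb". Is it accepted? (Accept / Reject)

(q0, bbbbbb, #) ⊢ (q1, bbbbb, BB#) ⊢ (q3, bbbb, ABB#) ⊢ (q1, bbb, BB#) ⊢ (q3, bb, ABB#) ⊢ (q1, b, BB#) ⊢ (q3, ε, ABB#)
All input consumed; state q3 ∉ F and no further ε-move applies.

Reject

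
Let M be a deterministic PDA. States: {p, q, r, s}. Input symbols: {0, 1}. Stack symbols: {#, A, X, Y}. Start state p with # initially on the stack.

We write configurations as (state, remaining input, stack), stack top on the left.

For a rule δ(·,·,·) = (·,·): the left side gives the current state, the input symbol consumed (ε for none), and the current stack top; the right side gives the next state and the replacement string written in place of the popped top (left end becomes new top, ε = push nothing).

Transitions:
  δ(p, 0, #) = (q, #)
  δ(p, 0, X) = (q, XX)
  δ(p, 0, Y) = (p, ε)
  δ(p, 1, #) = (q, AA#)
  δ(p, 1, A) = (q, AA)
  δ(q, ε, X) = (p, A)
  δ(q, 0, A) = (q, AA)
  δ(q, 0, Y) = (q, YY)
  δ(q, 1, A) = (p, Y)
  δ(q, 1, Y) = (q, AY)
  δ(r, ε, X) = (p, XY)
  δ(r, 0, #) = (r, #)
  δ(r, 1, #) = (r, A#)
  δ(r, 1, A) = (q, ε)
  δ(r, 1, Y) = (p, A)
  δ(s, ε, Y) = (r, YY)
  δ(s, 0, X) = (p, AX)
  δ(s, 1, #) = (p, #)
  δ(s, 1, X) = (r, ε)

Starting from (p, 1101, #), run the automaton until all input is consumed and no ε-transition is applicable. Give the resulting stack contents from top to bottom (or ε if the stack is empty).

(p, 1101, #)
  read 1, top #: go to q, push AA# → (q, 101, AA#)
  read 1, top A: go to p, push Y → (p, 01, YA#)
  read 0, top Y: go to p, push ε → (p, 1, A#)
  read 1, top A: go to q, push AA → (q, ε, AA#)
All input consumed in state q with stack AA#.

AA#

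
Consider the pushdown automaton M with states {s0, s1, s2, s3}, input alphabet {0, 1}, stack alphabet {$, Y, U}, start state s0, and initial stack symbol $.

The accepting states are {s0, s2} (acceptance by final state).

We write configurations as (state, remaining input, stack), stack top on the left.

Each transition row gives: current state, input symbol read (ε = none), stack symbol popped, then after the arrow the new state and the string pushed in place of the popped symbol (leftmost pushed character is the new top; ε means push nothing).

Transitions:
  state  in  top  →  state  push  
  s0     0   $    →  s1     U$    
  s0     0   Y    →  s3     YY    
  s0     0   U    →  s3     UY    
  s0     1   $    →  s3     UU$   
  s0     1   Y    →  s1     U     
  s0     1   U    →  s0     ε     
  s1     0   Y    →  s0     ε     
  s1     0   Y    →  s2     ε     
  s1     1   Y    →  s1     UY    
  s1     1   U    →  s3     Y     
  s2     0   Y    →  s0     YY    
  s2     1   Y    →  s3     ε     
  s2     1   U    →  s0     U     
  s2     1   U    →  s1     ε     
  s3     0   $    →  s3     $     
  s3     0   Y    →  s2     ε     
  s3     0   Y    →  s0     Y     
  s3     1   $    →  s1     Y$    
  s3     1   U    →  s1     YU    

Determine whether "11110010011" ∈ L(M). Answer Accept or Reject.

Reject

No computation consumes all input and reaches a final state.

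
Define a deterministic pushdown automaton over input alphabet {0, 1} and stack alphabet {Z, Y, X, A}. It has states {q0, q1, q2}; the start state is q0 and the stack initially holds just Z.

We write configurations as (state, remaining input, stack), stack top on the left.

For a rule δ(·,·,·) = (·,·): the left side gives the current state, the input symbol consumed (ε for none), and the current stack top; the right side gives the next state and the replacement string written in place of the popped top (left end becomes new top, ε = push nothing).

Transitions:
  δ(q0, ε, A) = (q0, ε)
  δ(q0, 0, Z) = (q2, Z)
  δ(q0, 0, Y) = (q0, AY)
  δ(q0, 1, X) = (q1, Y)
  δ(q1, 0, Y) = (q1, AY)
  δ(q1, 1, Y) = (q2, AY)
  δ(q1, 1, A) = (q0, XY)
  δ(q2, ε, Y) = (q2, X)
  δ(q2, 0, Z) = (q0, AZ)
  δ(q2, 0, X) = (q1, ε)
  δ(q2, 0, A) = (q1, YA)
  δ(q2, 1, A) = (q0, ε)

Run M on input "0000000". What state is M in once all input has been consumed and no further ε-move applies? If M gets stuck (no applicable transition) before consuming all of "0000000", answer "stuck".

q2

(q0, 0000000, Z)
  read 0, top Z: go to q2, push Z → (q2, 000000, Z)
  read 0, top Z: go to q0, push AZ → (q0, 00000, AZ)
  ε-move, top A: go to q0, push ε → (q0, 00000, Z)
  read 0, top Z: go to q2, push Z → (q2, 0000, Z)
  read 0, top Z: go to q0, push AZ → (q0, 000, AZ)
  ε-move, top A: go to q0, push ε → (q0, 000, Z)
  read 0, top Z: go to q2, push Z → (q2, 00, Z)
  read 0, top Z: go to q0, push AZ → (q0, 0, AZ)
  ε-move, top A: go to q0, push ε → (q0, 0, Z)
  read 0, top Z: go to q2, push Z → (q2, ε, Z)
All input consumed; M is in state q2.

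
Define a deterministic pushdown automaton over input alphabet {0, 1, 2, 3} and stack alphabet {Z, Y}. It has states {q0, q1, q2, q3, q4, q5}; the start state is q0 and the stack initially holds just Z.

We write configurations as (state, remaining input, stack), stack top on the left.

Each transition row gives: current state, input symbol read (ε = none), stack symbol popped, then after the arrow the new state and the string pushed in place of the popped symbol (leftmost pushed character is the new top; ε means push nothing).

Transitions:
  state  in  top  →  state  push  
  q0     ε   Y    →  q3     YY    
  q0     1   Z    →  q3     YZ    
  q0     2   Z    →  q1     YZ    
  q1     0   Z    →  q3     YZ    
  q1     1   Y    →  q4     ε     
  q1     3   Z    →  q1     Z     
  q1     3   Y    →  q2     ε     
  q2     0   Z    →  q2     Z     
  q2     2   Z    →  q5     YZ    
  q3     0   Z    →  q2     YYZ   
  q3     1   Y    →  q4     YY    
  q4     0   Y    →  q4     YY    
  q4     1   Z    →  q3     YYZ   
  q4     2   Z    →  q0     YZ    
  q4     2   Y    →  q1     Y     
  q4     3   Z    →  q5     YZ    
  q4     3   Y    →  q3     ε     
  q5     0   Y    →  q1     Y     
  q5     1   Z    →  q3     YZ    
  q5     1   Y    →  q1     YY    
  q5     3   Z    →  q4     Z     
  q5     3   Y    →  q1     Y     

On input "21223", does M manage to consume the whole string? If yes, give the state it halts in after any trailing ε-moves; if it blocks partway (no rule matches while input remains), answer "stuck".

stuck

(q0, 21223, Z)
  read 2, top Z: go to q1, push YZ → (q1, 1223, YZ)
  read 1, top Y: go to q4, push ε → (q4, 223, Z)
  read 2, top Z: go to q0, push YZ → (q0, 23, YZ)
  ε-move, top Y: go to q3, push YY → (q3, 23, YYZ)
No transition for (q3, 2, top Y); M blocks with input 23 remaining.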